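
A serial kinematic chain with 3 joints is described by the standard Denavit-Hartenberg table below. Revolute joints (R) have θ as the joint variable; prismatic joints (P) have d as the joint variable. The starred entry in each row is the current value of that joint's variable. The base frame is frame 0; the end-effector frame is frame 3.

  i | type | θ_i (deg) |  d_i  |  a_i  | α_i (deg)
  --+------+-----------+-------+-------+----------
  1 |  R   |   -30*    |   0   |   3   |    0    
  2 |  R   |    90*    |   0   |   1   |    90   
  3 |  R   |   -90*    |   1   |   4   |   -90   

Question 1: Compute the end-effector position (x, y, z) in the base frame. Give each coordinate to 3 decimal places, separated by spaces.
3.964 -1.134 -4.000

after link 1: o_1 = (2.5981, -1.5000, 0.0000)
after link 2: o_2 = (3.0981, -0.6340, 0.0000)
after link 3: o_3 = (3.9641, -1.1340, -4.0000)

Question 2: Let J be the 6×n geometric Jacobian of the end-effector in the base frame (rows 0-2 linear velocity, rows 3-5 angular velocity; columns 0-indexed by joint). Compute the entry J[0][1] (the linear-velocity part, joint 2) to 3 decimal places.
-0.366

axis z_1 = (0.0000,0.0000,1.0000); lever o_n−o_1 = (1.3660,0.3660,-4.0000)
cross product → J_v[:, 1] = (-0.3660,1.3660,0.0000)
J_ω[:, 1] = z_1
entry J[0][1] = -0.3660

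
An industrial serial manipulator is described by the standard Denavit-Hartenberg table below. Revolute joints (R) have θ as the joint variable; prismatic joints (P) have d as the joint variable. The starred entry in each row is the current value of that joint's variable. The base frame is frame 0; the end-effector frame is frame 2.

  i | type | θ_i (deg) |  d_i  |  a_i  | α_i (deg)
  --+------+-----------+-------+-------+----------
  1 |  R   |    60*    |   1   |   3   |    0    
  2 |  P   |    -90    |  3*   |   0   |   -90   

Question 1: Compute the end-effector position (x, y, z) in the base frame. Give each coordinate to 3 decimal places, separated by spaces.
after link 1: o_1 = (1.5000, 2.5981, 1.0000)
after link 2: o_2 = (1.5000, 2.5981, 4.0000)

1.500 2.598 4.000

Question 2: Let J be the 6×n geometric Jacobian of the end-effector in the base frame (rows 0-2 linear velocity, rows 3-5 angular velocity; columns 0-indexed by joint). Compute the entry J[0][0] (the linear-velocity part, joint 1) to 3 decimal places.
-2.598

axis z_0 = ẑ; lever o_n−o_0 = (1.5000,2.5981,4.0000)
cross product → J_v[:, 0] = (-2.5981,1.5000,0.0000)
J_ω[:, 0] = z_0
entry J[0][0] = -2.5981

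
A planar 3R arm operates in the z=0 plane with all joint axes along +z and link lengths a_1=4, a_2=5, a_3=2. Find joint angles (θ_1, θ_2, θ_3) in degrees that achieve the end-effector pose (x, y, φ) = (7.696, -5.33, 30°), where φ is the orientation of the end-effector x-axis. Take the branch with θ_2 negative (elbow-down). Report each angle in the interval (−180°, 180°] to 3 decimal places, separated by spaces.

-29.995 -30.010 90.004

wrist centre = target − a_3·(cos φ, sin φ) = (5.9639, -6.3300)
cos θ_2 = (75.6376−4²−5²)/(2·4·5) = 0.8659; θ_2 = -30.0098° (elbow-down)
β = atan2(-6.3300,5.9639) = -46.7055°; ψ = atan2(-2.5007,8.3297) = -16.7108°
θ_1 = β − ψ = -29.9947°
θ_3 = φ − θ_1 − θ_2 = 90.0045° (wrapped to (-180°,180°])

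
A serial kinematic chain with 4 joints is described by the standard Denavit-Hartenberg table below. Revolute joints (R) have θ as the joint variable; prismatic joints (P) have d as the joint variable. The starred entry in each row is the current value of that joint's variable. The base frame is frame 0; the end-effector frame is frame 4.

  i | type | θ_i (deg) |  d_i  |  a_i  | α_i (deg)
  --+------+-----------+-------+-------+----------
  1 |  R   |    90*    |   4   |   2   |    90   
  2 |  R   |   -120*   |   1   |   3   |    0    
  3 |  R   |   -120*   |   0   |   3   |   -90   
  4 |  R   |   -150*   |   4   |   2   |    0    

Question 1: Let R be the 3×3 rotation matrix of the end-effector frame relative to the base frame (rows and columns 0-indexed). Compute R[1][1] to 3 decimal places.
-0.250

End-effector y-axis (col 1 of R) = (0.8660,-0.2500,0.4330)
R[1][1] = -0.2500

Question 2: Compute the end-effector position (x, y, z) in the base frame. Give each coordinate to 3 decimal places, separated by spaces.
after link 1: o_1 = (0.0000, 2.0000, 4.0000)
after link 2: o_2 = (1.0000, 0.5000, 1.4019)
after link 3: o_3 = (1.0000, -1.0000, 4.0000)
after link 4: o_4 = (2.0000, -3.5981, 0.5000)

2.000 -3.598 0.500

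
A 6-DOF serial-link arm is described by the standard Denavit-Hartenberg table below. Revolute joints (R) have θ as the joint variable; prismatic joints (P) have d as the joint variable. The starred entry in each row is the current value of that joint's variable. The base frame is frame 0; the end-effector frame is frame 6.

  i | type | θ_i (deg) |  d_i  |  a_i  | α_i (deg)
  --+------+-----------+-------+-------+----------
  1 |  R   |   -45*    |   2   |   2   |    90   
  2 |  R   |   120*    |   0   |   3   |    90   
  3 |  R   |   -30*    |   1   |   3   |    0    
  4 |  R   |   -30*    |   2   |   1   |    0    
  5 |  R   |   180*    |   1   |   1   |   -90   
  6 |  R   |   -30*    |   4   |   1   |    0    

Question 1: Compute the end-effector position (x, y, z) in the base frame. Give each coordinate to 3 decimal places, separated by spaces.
5.513 -1.624 5.723

after link 1: o_1 = (1.4142, -1.4142, 2.0000)
after link 2: o_2 = (0.3536, -0.3536, 4.5981)
after link 3: o_3 = (1.1080, 1.0133, 7.3481)
after link 4: o_4 = (2.7684, 0.5777, 8.7811)
after link 5: o_5 = (2.9451, -0.8238, 8.8481)
after link 6: o_6 = (5.5131, -1.6240, 5.7231)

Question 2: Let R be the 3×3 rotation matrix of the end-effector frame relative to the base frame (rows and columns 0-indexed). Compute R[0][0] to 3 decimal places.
-0.071

End-effector x-axis (col 0 of R) = (-0.0711,-0.9896,-0.1250)
R[0][0] = -0.0711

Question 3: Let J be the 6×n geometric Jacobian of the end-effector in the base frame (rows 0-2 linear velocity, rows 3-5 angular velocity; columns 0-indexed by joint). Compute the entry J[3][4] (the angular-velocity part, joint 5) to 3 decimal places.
0.612

axis z_4 = (0.6124,-0.6124,0.5000); lever o_n−o_4 = (2.7447,-2.2017,-3.0580)
cross product → J_v[:, 4] = (2.9735,3.2450,0.3325)
J_ω[:, 4] = z_4
entry J[3][4] = 0.6124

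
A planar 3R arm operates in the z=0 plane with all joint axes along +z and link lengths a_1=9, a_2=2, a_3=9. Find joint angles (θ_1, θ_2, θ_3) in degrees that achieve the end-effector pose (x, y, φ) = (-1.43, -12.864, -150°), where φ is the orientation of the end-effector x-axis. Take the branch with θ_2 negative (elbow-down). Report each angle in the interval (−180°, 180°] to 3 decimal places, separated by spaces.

wrist centre = target − a_3·(cos φ, sin φ) = (6.3642, -8.3640)
cos θ_2 = (110.4599−9²−2²)/(2·9·2) = 0.7072; θ_2 = -44.9909° (elbow-down)
β = atan2(-8.3640,6.3642) = -52.7322°; ψ = atan2(-1.4140,10.4144) = -7.7319°
θ_1 = β − ψ = -45.0004°
θ_3 = φ − θ_1 − θ_2 = -60.0088° (wrapped to (-180°,180°])

-45.000 -44.991 -60.009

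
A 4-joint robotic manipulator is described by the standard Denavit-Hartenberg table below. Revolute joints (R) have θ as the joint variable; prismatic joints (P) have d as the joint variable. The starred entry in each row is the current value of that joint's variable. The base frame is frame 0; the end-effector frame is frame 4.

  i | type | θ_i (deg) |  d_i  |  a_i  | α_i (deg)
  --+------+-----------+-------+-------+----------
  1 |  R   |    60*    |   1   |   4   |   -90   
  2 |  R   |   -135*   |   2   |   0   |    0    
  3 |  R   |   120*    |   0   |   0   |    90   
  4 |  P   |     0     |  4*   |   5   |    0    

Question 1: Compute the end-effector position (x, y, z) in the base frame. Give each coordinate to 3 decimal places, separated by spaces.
after link 1: o_1 = (2.0000, 3.4641, 1.0000)
after link 2: o_2 = (0.2679, 4.4641, 1.0000)
after link 3: o_3 = (0.2679, 4.4641, 1.0000)
after link 4: o_4 = (2.1651, 7.7501, 6.1578)

2.165 7.750 6.158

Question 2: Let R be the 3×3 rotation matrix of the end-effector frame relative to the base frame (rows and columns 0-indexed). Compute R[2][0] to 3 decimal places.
0.259

End-effector x-axis (col 0 of R) = (0.4830,0.8365,0.2588)
R[2][0] = 0.2588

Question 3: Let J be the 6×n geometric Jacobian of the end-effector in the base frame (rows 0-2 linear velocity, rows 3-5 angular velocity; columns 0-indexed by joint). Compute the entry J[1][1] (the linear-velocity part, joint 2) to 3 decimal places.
4.467

axis z_1 = (-0.8660,0.5000,0.0000); lever o_n−o_1 = (0.1651,4.2860,5.1578)
cross product → J_v[:, 1] = (2.5789,4.4668,-3.7944)
J_ω[:, 1] = z_1
entry J[1][1] = 4.4668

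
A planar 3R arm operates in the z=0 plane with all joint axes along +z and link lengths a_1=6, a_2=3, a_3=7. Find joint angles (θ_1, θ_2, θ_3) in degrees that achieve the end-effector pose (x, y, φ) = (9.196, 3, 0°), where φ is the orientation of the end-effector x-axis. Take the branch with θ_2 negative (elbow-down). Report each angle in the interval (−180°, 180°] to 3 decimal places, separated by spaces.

wrist centre = target − a_3·(cos φ, sin φ) = (2.1960, 3.0000)
cos θ_2 = (13.8224−6²−3²)/(2·6·3) = -0.8660; θ_2 = -150.0021° (elbow-down)
β = atan2(3.0000,2.1960) = 53.7959°; ψ = atan2(-1.4999,3.4019) = -23.7930°
θ_1 = β − ψ = 77.5888°
θ_3 = φ − θ_1 − θ_2 = 72.4133° (wrapped to (-180°,180°])

77.589 -150.002 72.413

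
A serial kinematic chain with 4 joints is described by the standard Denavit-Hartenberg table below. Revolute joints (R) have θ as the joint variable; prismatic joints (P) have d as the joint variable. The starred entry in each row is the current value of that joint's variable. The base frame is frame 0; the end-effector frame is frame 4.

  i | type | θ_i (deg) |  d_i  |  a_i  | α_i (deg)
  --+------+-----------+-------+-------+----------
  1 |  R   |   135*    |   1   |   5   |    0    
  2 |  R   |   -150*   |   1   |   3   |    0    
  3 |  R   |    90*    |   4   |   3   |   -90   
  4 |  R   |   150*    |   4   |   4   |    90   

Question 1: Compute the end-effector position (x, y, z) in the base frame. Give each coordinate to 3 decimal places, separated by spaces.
-4.622 3.346 4.000

after link 1: o_1 = (-3.5355, 3.5355, 1.0000)
after link 2: o_2 = (-0.6378, 2.7591, 2.0000)
after link 3: o_3 = (0.1387, 5.6569, 6.0000)
after link 4: o_4 = (-4.6216, 3.3461, 4.0000)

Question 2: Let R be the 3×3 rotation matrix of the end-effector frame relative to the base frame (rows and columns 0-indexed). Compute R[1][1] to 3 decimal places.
0.259

End-effector y-axis (col 1 of R) = (-0.9659,0.2588,0.0000)
R[1][1] = 0.2588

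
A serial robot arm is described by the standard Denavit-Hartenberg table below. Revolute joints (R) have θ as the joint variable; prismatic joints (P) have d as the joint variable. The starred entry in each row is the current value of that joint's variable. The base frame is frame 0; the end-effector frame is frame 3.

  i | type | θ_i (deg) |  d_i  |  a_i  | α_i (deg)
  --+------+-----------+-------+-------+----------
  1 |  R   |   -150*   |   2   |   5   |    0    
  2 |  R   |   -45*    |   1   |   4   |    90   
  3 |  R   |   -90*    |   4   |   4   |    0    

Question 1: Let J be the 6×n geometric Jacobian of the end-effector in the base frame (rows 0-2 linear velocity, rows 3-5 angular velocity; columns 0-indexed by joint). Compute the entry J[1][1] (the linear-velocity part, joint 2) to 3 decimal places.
-2.828

axis z_1 = (0.0000,0.0000,1.0000); lever o_n−o_1 = (-2.8284,4.8990,-3.0000)
cross product → J_v[:, 1] = (-4.8990,-2.8284,0.0000)
J_ω[:, 1] = z_1
entry J[1][1] = -2.8284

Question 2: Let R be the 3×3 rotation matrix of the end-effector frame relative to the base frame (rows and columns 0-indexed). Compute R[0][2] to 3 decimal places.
End-effector z-axis (col 2 of R) = (0.2588,0.9659,0.0000)
R[0][2] = 0.2588

0.259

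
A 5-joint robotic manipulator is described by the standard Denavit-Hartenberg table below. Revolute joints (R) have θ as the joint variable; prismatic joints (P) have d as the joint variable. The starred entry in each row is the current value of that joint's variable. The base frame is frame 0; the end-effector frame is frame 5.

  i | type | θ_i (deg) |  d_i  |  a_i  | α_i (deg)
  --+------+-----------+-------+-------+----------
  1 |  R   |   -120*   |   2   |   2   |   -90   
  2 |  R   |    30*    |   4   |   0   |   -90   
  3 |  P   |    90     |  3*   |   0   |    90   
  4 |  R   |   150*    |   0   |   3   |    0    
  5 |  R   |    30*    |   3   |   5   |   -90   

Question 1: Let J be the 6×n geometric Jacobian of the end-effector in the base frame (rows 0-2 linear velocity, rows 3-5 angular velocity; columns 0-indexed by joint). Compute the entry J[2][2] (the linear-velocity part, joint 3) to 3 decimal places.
-0.866

prismatic axis z_2 = (0.2500,0.4330,-0.8660)
J_v[:, 2] = z_2; J_ω[:, 2] = (0,0,0)
entry J[2][2] = -0.8660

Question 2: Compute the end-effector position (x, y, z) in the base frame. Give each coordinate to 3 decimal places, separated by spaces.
8.870 -7.833 -3.397

after link 1: o_1 = (-1.0000, -1.7321, 2.0000)
after link 2: o_2 = (2.4641, -3.7321, 2.0000)
after link 3: o_3 = (3.2141, -2.4330, -0.5981)
after link 4: o_4 = (5.8391, -3.0825, -1.8971)
after link 5: o_5 = (8.8702, -7.8325, -3.3971)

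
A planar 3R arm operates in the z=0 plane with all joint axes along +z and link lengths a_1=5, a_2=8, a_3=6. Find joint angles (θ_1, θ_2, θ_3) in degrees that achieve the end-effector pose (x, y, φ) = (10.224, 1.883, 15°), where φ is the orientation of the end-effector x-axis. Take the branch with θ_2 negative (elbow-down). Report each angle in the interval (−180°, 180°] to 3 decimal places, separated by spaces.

wrist centre = target − a_3·(cos φ, sin φ) = (4.4284, 0.3301)
cos θ_2 = (19.7201−5²−8²)/(2·5·8) = -0.8660; θ_2 = -149.9970° (elbow-down)
β = atan2(0.3301,4.4284) = 4.2628°; ψ = atan2(-4.0004,-1.9280) = -115.7319°
θ_1 = β − ψ = 119.9947°
θ_3 = φ − θ_1 − θ_2 = 45.0022° (wrapped to (-180°,180°])

119.995 -149.997 45.002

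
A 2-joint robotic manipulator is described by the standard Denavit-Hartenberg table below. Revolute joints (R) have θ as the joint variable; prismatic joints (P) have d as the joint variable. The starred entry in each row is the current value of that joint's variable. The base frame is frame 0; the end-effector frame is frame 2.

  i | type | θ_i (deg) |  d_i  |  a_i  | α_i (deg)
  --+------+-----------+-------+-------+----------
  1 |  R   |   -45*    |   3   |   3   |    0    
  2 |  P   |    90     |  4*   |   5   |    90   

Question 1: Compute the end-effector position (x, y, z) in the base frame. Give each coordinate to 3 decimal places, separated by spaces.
after link 1: o_1 = (2.1213, -2.1213, 3.0000)
after link 2: o_2 = (5.6569, 1.4142, 7.0000)

5.657 1.414 7.000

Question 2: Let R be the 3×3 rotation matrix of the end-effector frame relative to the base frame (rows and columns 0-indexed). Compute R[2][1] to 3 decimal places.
1.000

End-effector y-axis (col 1 of R) = (-0.0000,0.0000,1.0000)
R[2][1] = 1.0000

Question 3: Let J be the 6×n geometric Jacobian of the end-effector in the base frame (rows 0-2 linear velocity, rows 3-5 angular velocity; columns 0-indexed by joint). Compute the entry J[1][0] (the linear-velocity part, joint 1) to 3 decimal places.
5.657

axis z_0 = ẑ; lever o_n−o_0 = (5.6569,1.4142,7.0000)
cross product → J_v[:, 0] = (-1.4142,5.6569,0.0000)
J_ω[:, 0] = z_0
entry J[1][0] = 5.6569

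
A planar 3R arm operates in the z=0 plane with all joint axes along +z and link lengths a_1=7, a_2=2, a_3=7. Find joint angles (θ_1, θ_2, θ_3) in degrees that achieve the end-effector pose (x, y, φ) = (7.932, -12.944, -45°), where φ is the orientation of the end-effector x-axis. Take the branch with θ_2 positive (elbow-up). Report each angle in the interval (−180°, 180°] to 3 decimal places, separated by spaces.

-79.081 44.992 -10.910

wrist centre = target − a_3·(cos φ, sin φ) = (2.9823, -7.9943)
cos θ_2 = (72.8019−7²−2²)/(2·7·2) = 0.7072; θ_2 = 44.9916° (elbow-up)
β = atan2(-7.9943,2.9823) = -69.5420°; ψ = atan2(1.4140,8.4144) = 9.5392°
θ_1 = β − ψ = -79.0812°
θ_3 = φ − θ_1 − θ_2 = -10.9104° (wrapped to (-180°,180°])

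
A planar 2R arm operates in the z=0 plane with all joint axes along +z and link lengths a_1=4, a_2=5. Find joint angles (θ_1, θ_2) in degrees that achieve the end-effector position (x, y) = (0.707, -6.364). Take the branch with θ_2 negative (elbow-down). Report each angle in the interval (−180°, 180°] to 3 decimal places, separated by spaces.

-32.321 -90.000

cos θ_2 = (41.0003−4²−5²)/(2·4·5) = 0.0000; θ_2 = -89.9995° (elbow-down)
β = atan2(-6.3640,0.7070) = -83.6608°; ψ = atan2(-5.0000,4.0000) = -51.3399°
θ_1 = β − ψ = -32.3209°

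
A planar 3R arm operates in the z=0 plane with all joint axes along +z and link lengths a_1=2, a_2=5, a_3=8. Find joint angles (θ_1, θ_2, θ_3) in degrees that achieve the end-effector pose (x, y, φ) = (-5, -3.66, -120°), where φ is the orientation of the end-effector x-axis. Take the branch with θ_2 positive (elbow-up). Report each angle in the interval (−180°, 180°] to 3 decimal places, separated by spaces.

wrist centre = target − a_3·(cos φ, sin φ) = (-1.0000, 3.2682)
cos θ_2 = (11.6812−2²−5²)/(2·2·5) = -0.8659; θ_2 = 149.9905° (elbow-up)
β = atan2(3.2682,-1.0000) = 107.0130°; ψ = atan2(2.5007,-2.3297) = 132.9725°
θ_1 = β − ψ = -25.9595°
θ_3 = φ − θ_1 − θ_2 = 115.9690° (wrapped to (-180°,180°])

-25.959 149.990 115.969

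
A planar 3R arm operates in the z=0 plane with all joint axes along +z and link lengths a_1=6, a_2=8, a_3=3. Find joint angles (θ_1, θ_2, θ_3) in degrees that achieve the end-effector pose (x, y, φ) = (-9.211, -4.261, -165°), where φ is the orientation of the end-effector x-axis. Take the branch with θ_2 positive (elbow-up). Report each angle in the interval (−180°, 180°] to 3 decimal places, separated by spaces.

134.998 120.001 -59.999

wrist centre = target − a_3·(cos φ, sin φ) = (-6.3132, -3.4845)
cos θ_2 = (51.9988−6²−8²)/(2·6·8) = -0.5000; θ_2 = 120.0008° (elbow-up)
β = atan2(-3.4845,-6.3132) = -151.1038°; ψ = atan2(6.9281,1.9999) = 73.8985°
θ_1 = β − ψ = -225.0023°
θ_3 = φ − θ_1 − θ_2 = -59.9985° (wrapped to (-180°,180°])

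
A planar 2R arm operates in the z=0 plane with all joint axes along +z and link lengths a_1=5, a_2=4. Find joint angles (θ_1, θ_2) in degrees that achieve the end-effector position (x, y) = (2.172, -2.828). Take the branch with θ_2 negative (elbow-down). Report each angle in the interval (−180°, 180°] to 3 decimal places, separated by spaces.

0.010 -135.001

cos θ_2 = (12.7152−5²−4²)/(2·5·4) = -0.7071; θ_2 = -135.0011° (elbow-down)
β = atan2(-2.8280,2.1720) = -52.4745°; ψ = atan2(-2.8284,2.1715) = -52.4843°
θ_1 = β − ψ = 0.0098°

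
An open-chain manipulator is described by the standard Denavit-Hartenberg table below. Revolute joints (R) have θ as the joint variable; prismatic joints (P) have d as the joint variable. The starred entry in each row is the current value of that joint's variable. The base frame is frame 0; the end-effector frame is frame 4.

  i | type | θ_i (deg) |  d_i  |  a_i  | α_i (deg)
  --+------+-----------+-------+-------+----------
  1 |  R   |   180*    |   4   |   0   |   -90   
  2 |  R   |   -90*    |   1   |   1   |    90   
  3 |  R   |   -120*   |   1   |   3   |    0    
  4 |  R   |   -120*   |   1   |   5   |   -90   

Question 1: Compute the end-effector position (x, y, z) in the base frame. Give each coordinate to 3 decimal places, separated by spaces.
after link 1: o_1 = (0.0000, 0.0000, 4.0000)
after link 2: o_2 = (-0.0000, -1.0000, 5.0000)
after link 3: o_3 = (1.0000, 1.5981, 3.5000)
after link 4: o_4 = (2.0000, -2.7321, 1.0000)

2.000 -2.732 1.000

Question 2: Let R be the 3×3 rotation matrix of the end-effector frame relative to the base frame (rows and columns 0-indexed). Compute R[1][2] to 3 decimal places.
0.500

End-effector z-axis (col 2 of R) = (0.0000,0.5000,-0.8660)
R[1][2] = 0.5000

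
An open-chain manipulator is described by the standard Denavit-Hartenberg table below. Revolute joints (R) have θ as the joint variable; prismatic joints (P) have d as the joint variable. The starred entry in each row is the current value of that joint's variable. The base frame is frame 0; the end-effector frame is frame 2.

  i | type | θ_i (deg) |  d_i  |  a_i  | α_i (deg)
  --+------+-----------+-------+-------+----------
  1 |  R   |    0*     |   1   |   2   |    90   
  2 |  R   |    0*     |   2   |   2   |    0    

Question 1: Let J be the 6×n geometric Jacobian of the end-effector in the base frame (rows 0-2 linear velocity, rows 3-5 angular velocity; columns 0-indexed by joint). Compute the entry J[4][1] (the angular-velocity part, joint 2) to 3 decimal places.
axis z_1 = (0.0000,-1.0000,0.0000); lever o_n−o_1 = (2.0000,-2.0000,0.0000)
cross product → J_v[:, 1] = (-0.0000,0.0000,2.0000)
J_ω[:, 1] = z_1
entry J[4][1] = -1.0000

-1.000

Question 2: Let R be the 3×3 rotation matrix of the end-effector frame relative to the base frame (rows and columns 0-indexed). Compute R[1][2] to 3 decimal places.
End-effector z-axis (col 2 of R) = (0.0000,-1.0000,0.0000)
R[1][2] = -1.0000

-1.000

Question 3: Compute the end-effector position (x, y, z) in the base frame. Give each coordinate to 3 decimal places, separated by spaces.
after link 1: o_1 = (2.0000, 0.0000, 1.0000)
after link 2: o_2 = (4.0000, -2.0000, 1.0000)

4.000 -2.000 1.000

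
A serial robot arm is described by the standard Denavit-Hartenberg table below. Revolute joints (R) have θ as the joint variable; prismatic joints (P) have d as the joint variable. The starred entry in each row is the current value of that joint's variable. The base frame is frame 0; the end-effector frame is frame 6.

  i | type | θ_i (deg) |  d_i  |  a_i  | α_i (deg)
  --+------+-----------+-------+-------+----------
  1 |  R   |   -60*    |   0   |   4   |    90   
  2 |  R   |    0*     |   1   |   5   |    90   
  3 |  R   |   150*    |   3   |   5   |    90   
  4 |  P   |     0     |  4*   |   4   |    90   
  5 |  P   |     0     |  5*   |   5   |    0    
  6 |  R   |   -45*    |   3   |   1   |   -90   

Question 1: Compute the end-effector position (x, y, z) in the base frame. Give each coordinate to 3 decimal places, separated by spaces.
-10.749 -3.792 5.000

after link 1: o_1 = (2.0000, -3.4641, 0.0000)
after link 2: o_2 = (3.6340, -8.2942, 0.0000)
after link 3: o_3 = (-0.6962, -5.7942, -3.0000)
after link 4: o_4 = (-6.1603, -7.2583, -3.0000)
after link 5: o_5 = (-10.4904, -4.7583, 2.0000)
after link 6: o_6 = (-10.7492, -3.7924, 5.0000)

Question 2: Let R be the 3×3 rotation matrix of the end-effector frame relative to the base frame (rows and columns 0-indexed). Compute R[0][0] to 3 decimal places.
-0.259

End-effector x-axis (col 0 of R) = (-0.2588,0.9659,0.0000)
R[0][0] = -0.2588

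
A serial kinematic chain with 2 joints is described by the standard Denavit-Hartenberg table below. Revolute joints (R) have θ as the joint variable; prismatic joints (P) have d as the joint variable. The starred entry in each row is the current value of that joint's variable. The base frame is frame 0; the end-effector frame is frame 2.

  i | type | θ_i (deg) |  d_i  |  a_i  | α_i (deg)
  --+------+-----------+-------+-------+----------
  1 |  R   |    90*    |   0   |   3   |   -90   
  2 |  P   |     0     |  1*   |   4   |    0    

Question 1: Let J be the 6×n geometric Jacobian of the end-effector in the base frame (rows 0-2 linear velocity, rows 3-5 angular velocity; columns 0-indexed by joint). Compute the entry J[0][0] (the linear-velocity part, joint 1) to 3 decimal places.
axis z_0 = ẑ; lever o_n−o_0 = (-1.0000,7.0000,0.0000)
cross product → J_v[:, 0] = (-7.0000,-1.0000,0.0000)
J_ω[:, 0] = z_0
entry J[0][0] = -7.0000

-7.000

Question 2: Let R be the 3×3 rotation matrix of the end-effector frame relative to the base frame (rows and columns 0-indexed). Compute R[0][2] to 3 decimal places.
End-effector z-axis (col 2 of R) = (-1.0000,0.0000,0.0000)
R[0][2] = -1.0000

-1.000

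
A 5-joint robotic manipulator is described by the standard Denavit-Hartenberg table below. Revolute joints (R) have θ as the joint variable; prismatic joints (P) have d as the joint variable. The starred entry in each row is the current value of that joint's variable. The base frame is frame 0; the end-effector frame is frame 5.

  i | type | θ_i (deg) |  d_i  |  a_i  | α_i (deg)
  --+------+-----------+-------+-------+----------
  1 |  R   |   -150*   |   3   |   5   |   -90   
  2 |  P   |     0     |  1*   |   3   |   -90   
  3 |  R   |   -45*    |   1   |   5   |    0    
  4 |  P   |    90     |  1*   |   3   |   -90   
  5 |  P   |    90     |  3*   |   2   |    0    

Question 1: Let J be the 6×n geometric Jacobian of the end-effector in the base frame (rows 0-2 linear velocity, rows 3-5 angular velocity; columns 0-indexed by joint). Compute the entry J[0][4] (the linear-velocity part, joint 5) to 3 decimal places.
prismatic axis z_4 = (0.2588,0.9659,-0.0000)
J_v[:, 4] = z_4; J_ω[:, 4] = (0,0,0)
entry J[0][4] = 0.2588

0.259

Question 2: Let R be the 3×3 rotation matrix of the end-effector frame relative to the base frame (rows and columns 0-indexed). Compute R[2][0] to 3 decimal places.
1.000

End-effector x-axis (col 0 of R) = (-0.0000,0.0000,1.0000)
R[2][0] = 1.0000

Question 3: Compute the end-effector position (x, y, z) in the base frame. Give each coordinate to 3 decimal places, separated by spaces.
-9.844 -6.021 3.000

after link 1: o_1 = (-4.3301, -2.5000, 3.0000)
after link 2: o_2 = (-6.4282, -4.8660, 3.0000)
after link 3: o_3 = (-7.7223, -9.6957, 2.0000)
after link 4: o_4 = (-10.6201, -8.9192, 1.0000)
after link 5: o_5 = (-9.8436, -6.0214, 3.0000)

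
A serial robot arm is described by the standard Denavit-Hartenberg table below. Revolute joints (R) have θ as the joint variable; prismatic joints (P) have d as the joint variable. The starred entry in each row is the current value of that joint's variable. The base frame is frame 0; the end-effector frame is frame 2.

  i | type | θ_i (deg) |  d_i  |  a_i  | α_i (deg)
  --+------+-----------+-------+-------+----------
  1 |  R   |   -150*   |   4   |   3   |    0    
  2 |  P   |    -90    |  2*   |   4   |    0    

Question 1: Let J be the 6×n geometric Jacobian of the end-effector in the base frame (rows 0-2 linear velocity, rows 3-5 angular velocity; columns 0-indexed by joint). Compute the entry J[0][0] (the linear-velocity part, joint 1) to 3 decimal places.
axis z_0 = ẑ; lever o_n−o_0 = (-4.5981,1.9641,6.0000)
cross product → J_v[:, 0] = (-1.9641,-4.5981,0.0000)
J_ω[:, 0] = z_0
entry J[0][0] = -1.9641

-1.964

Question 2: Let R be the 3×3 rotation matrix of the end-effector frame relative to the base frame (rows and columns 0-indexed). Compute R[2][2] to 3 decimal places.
End-effector z-axis (col 2 of R) = (0.0000,0.0000,1.0000)
R[2][2] = 1.0000

1.000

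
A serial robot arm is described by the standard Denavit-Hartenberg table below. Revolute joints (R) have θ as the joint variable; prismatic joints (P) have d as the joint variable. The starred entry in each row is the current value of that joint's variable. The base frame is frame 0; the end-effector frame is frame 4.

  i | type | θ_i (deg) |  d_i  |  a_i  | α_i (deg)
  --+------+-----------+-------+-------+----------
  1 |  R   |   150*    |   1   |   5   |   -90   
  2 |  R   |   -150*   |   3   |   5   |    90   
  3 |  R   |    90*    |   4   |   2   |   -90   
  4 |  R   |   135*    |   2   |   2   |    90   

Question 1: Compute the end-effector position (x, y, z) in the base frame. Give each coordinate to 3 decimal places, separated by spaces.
after link 1: o_1 = (-4.3301, 2.5000, 1.0000)
after link 2: o_2 = (-2.0801, -2.2631, 3.5000)
after link 3: o_3 = (-1.3481, -4.9952, 0.0359)
after link 4: o_4 = (-2.7533, -2.5509, 0.2606)

-2.753 -2.551 0.261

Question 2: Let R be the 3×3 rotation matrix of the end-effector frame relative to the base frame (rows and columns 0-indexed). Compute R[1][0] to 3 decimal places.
End-effector x-axis (col 0 of R) = (0.0474,0.7891,0.6124)
R[1][0] = 0.7891

0.789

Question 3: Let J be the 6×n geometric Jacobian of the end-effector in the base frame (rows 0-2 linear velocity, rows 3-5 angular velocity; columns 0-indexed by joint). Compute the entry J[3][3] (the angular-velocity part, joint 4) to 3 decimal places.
-0.750

axis z_3 = (-0.7500,0.4330,-0.5000); lever o_n−o_3 = (-1.4053,2.4443,0.2247)
cross product → J_v[:, 3] = (1.3195,0.8712,-1.2247)
J_ω[:, 3] = z_3
entry J[3][3] = -0.7500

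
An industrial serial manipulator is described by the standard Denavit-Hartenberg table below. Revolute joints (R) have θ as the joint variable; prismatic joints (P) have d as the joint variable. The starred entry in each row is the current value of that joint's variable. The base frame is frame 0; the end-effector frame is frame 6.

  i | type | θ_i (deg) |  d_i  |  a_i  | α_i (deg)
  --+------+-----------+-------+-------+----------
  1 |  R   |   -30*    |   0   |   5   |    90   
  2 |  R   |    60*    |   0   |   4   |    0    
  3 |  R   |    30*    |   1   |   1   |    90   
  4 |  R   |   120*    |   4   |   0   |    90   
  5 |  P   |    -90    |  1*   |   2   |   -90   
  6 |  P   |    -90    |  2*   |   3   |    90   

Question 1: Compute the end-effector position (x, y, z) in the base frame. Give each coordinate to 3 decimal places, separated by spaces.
5.428 -8.598 6.928

after link 1: o_1 = (4.3301, -2.5000, 0.0000)
after link 2: o_2 = (6.0622, -3.5000, 3.4641)
after link 3: o_3 = (5.5622, -4.3660, 4.4641)
after link 4: o_4 = (9.0263, -6.3660, 4.4641)
after link 5: o_5 = (7.0442, -5.7990, 5.3301)
after link 6: o_6 = (5.4282, -8.5981, 6.9282)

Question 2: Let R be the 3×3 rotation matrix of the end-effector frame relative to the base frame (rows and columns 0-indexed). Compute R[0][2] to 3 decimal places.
0.866

End-effector z-axis (col 2 of R) = (0.8660,-0.5000,-0.0000)
R[0][2] = 0.8660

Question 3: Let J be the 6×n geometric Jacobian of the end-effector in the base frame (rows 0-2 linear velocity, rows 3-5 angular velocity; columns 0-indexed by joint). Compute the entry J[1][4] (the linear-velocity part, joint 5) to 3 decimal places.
-0.433

prismatic axis z_4 = (-0.2500,-0.4330,0.8660)
J_v[:, 4] = z_4; J_ω[:, 4] = (0,0,0)
entry J[1][4] = -0.4330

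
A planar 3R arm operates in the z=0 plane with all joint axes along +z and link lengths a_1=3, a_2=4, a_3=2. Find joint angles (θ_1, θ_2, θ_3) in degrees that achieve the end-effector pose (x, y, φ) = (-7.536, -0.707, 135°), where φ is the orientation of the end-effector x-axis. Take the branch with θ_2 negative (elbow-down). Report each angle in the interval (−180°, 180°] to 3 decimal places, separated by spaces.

wrist centre = target − a_3·(cos φ, sin φ) = (-6.1218, -2.1212)
cos θ_2 = (41.9758−3²−4²)/(2·3·4) = 0.7073; θ_2 = -44.9823° (elbow-down)
β = atan2(-2.1212,-6.1218) = -160.8887°; ψ = atan2(-2.8276,5.8293) = -25.8761°
θ_1 = β − ψ = -135.0126°
θ_3 = φ − θ_1 − θ_2 = -45.0051° (wrapped to (-180°,180°])

-135.013 -44.982 -45.005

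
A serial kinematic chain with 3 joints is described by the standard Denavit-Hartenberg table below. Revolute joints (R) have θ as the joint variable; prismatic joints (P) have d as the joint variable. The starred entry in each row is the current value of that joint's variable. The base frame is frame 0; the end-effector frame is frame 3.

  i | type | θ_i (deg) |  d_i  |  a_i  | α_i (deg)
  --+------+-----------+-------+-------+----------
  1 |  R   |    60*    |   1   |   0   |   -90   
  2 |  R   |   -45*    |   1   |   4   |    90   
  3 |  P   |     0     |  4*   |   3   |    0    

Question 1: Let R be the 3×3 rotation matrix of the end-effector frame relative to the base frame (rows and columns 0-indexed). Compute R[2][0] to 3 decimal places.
End-effector x-axis (col 0 of R) = (0.3536,0.6124,0.7071)
R[2][0] = 0.7071

0.707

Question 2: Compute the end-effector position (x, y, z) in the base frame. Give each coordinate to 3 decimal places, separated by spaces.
after link 1: o_1 = (0.0000, 0.0000, 1.0000)
after link 2: o_2 = (0.5482, 2.9495, 3.8284)
after link 3: o_3 = (0.1946, 2.3371, 8.7782)

0.195 2.337 8.778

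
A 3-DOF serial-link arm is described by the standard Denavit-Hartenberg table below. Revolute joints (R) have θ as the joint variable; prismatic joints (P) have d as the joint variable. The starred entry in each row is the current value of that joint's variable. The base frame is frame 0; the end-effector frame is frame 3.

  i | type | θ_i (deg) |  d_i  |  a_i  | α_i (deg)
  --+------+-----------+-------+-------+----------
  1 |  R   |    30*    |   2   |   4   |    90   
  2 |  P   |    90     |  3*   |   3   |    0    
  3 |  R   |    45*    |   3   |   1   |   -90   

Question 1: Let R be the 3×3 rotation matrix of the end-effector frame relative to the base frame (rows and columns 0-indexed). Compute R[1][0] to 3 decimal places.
End-effector x-axis (col 0 of R) = (-0.6124,-0.3536,0.7071)
R[1][0] = -0.3536

-0.354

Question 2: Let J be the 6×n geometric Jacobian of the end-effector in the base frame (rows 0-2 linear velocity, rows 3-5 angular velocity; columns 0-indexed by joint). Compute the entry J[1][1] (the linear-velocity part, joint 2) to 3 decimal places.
prismatic axis z_1 = (0.5000,-0.8660,0.0000)
J_v[:, 1] = z_1; J_ω[:, 1] = (0,0,0)
entry J[1][1] = -0.8660

-0.866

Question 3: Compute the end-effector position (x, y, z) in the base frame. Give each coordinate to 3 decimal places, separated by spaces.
5.852 -3.550 5.707

after link 1: o_1 = (3.4641, 2.0000, 2.0000)
after link 2: o_2 = (4.9641, -0.5981, 5.0000)
after link 3: o_3 = (5.8517, -3.5497, 5.7071)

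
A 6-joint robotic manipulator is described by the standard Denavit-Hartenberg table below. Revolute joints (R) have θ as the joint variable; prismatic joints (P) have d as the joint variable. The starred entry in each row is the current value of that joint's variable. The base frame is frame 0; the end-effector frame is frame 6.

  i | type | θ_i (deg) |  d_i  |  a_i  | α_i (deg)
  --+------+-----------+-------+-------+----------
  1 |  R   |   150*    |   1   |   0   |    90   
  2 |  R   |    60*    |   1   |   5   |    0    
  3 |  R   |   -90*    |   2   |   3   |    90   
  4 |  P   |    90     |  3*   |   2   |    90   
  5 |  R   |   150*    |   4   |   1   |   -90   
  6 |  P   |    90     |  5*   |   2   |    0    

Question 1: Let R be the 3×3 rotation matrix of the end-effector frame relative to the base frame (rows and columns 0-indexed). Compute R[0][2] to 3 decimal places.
End-effector z-axis (col 2 of R) = (-0.6250,-0.2165,0.7500)
R[0][2] = -0.6250

-0.625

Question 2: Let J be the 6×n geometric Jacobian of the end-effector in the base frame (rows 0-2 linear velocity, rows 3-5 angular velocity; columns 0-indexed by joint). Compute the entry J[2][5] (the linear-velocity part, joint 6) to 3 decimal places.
0.750

prismatic axis z_5 = (-0.6250,-0.2165,0.7500)
J_v[:, 5] = z_5; J_ω[:, 5] = (0,0,0)
entry J[2][5] = 0.7500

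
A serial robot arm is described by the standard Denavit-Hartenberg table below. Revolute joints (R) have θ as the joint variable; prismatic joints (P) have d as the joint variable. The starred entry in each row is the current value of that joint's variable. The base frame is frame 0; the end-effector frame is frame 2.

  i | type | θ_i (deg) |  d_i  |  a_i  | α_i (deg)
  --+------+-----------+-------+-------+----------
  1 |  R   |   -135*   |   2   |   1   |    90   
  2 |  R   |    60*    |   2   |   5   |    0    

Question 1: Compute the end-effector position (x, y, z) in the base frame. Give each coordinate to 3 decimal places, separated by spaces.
after link 1: o_1 = (-0.7071, -0.7071, 2.0000)
after link 2: o_2 = (-3.8891, -1.0607, 6.3301)

-3.889 -1.061 6.330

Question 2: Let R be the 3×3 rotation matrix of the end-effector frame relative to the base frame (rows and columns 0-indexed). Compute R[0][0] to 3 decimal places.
-0.354

End-effector x-axis (col 0 of R) = (-0.3536,-0.3536,0.8660)
R[0][0] = -0.3536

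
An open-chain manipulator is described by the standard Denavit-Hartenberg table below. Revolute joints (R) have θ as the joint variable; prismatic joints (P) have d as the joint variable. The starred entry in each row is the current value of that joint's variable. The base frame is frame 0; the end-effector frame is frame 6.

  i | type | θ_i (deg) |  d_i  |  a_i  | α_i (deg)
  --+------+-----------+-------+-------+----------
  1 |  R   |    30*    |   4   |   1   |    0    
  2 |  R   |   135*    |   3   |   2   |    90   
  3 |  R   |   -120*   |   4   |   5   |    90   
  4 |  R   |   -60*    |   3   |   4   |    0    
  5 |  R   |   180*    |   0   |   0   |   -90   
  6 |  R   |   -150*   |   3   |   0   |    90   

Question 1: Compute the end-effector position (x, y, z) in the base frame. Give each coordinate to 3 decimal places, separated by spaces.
3.320 -1.156 4.688

after link 1: o_1 = (0.8660, 0.5000, 4.0000)
after link 2: o_2 = (-1.0658, 1.0176, 7.0000)
after link 3: o_3 = (2.3843, 4.2343, 2.6699)
after link 4: o_4 = (4.9632, -0.0430, 2.4378)
after link 5: o_5 = (4.9632, -0.0430, 2.4378)
after link 6: o_6 = (3.3202, -1.1557, 4.6878)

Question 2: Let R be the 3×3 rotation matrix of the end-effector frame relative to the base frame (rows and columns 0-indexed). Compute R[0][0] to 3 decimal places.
End-effector x-axis (col 0 of R) = (0.4333,-0.8926,-0.1250)
R[0][0] = 0.4333

0.433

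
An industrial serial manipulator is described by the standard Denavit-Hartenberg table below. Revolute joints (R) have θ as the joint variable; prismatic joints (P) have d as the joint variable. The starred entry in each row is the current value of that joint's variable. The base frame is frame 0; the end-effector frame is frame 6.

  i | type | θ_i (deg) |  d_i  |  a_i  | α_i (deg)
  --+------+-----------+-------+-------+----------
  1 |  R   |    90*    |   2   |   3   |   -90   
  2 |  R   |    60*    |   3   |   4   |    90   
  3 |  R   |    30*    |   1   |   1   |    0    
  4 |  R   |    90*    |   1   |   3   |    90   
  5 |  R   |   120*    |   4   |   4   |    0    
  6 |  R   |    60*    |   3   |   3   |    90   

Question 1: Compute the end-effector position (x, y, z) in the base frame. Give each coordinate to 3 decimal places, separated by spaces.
after link 1: o_1 = (0.0000, 3.0000, 2.0000)
after link 2: o_2 = (-3.0000, 5.0000, -1.4641)
after link 3: o_3 = (-3.5000, 6.2990, -1.7141)
after link 4: o_4 = (-6.0981, 6.4151, 0.0849)
after link 5: o_5 = (-6.3660, 11.6471, -2.0490)
after link 6: o_6 = (-5.2679, 13.6962, -5.5981)

-5.268 13.696 -5.598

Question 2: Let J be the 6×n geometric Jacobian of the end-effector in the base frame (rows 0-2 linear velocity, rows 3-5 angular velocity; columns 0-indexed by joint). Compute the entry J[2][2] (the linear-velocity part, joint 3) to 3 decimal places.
1.964

axis z_2 = (0.0000,0.8660,0.5000); lever o_n−o_2 = (-2.2679,8.6962,-4.1340)
cross product → J_v[:, 2] = (-7.9282,-1.1340,1.9641)
J_ω[:, 2] = z_2
entry J[2][2] = 1.9641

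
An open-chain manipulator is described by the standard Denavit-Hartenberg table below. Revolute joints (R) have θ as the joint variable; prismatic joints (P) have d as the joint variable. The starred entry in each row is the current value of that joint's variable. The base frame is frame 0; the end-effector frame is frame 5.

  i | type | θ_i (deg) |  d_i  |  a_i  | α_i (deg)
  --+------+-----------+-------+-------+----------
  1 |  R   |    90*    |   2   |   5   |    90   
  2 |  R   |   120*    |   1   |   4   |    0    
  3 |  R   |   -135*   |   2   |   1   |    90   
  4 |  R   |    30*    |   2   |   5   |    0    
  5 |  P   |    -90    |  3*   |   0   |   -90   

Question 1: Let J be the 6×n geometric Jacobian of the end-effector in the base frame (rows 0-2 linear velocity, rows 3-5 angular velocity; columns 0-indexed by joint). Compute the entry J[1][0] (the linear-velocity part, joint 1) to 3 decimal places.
5.500

axis z_0 = ẑ; lever o_n−o_0 = (5.5000,6.8544,-0.7451)
cross product → J_v[:, 0] = (-6.8544,5.5000,0.0000)
J_ω[:, 0] = z_0
entry J[1][0] = 5.5000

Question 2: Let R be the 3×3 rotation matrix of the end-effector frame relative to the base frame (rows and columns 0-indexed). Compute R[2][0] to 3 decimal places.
-0.129

End-effector x-axis (col 0 of R) = (-0.8660,0.4830,-0.1294)
R[2][0] = -0.1294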